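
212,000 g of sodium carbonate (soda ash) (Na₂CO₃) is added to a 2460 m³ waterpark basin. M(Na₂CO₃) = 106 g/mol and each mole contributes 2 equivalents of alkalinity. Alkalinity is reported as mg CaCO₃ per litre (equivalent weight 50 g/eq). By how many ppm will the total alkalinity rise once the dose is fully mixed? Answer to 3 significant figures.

Volume: 2460 m³ = 2,460,000 L.
Moles of Na₂CO₃: 212,000 g ÷ 106 g/mol = 2000 mol → 4000 eq of alkalinity.
As CaCO₃: 4000 eq × 50 g/eq = 200,000 g.
Rise: 200,000 g / 2,460,000 L × 1000 = 81.3 mg/L.

81.3 ppm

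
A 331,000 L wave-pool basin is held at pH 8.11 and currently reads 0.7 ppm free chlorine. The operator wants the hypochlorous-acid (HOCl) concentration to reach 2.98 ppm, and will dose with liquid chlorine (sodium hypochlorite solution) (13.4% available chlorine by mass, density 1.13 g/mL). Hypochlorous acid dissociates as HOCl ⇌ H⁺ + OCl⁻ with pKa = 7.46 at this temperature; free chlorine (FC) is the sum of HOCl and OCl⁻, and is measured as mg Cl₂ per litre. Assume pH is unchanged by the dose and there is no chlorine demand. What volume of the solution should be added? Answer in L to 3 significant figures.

[OCl⁻]/[HOCl] = 10^(pH − pKa) = 10^(8.11 − 7.46) = 4.467; fraction as HOCl = 1/(1 + 4.467) = 0.1829.
Free chlorine required for 2.98 ppm HOCl: 2.98 / 0.1829 = 16.29 ppm.
FC to add: 16.29 − 0.7 = 15.59 mg/L as Cl₂.
Cl₂ equivalent: 15.59 mg/L × 331,000 L = 5161 g.
Product at 13.4% available Cl: 5161 / 0.134 = 38,510 g.
Volume: 38,510 g ÷ 1.13 g/mL = 34,080 mL.

34.1 L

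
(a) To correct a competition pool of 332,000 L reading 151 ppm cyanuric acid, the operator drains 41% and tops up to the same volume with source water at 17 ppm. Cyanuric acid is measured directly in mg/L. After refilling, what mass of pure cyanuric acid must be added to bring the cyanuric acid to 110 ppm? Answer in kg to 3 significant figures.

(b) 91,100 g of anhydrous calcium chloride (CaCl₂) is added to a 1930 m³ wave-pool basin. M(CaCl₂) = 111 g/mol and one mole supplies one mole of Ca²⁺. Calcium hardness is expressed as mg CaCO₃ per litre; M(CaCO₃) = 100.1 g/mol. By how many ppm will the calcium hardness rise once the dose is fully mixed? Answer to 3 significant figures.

(a) 4.63 kg; (b) 42.6 ppm

(a) After draining 41% and refilling: 151 × 0.59 + 17 × 0.41 = 96.06 ppm.
(a) Deficit to target: 110 − 96.06 = 13.94 mg/L.
(a) Mass: 13.94 mg/L × 332,000 L = 4628 g cyanuric acid.

(b) Volume: 1930 m³ = 1,930,000 L.
(b) Moles of Ca²⁺: 91,100 g ÷ 111 g/mol = 820.7 mol.
(b) As CaCO₃: 820.7 mol × 100.1 g/mol = 82,150 g.
(b) Rise: 82,150 g / 1,930,000 L × 1000 = 42.57 mg/L.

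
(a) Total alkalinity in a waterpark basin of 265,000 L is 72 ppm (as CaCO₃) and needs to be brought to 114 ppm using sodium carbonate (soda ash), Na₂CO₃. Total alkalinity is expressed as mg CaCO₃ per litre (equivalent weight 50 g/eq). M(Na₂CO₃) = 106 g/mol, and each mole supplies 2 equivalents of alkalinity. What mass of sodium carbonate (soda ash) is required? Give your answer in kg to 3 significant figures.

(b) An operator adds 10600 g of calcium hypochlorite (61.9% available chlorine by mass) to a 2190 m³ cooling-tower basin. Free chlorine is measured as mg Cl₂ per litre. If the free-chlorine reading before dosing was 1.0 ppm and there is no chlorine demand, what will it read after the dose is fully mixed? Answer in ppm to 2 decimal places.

(a) Alkalinity to add: (114 − 72) = 42 mg/L as CaCO₃ × 265,000 L = 11,130 g as CaCO₃.
(a) Equivalents: 11,130 g ÷ 50 g/eq = 222.6 eq.
(a) Each mole of Na₂CO₃ supplies 2 eq, so 222.6 / 2 = 111.3 mol.
(a) Mass: 111.3 mol × 106 g/mol = 11,800 g.

(b) Volume: 2190 m³ = 2,190,000 L.
(b) Available chlorine delivered: 10,600 g × 0.619 = 6561 g as Cl₂.
(b) Concentration rise: 6561 g / 2,190,000 L = 2.996 mg/L = 3.00 ppm.
(b) Final FC: 1.0 + 3.00 = 4.00 ppm.

(a) 11.8 kg; (b) 4.00 ppm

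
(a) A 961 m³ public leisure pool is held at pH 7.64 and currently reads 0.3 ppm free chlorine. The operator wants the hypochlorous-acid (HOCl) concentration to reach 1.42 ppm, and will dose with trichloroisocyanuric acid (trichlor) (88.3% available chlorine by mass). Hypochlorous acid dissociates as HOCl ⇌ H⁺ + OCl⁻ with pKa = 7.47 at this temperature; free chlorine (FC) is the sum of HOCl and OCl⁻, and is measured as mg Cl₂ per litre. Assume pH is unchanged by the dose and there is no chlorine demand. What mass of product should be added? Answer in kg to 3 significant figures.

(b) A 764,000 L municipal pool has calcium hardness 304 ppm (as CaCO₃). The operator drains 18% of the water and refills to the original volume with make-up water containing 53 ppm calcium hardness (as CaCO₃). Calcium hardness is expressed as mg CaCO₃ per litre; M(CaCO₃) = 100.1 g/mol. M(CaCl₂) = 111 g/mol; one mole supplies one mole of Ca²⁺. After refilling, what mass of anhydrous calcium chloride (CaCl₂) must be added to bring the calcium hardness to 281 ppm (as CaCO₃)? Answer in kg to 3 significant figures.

(a) 3.50 kg; (b) 18.8 kg

(a) Volume: 961 m³ = 961,000 L.
(a) [OCl⁻]/[HOCl] = 10^(pH − pKa) = 10^(7.64 − 7.47) = 1.479; fraction as HOCl = 1/(1 + 1.479) = 0.4034.
(a) Free chlorine required for 1.42 ppm HOCl: 1.42 / 0.4034 = 3.52 ppm.
(a) FC to add: 3.52 − 0.3 = 3.22 mg/L as Cl₂.
(a) Cl₂ equivalent: 3.22 mg/L × 961,000 L = 3095 g.
(a) Product at 88.3% available Cl: 3095 / 0.883 = 3505 g.

(b) After draining 18% and refilling: 304 × 0.82 + 53 × 0.18 = 258.82 ppm.
(b) Deficit to target: 281 − 258.82 = 22.18 mg/L.
(b) As CaCO₃: 22.18 mg/L × 764,000 L = 16,950 g; ÷ 100.1 = 169.3 mol Ca²⁺.
(b) Mass: 169.3 × 111 = 18,790 g.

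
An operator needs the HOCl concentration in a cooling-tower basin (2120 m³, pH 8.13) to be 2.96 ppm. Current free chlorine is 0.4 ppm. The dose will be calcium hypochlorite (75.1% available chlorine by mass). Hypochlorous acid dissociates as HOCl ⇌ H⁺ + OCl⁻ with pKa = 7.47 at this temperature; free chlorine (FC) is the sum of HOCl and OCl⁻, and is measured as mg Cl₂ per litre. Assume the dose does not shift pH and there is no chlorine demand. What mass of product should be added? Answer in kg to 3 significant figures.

Volume: 2120 m³ = 2,120,000 L.
[OCl⁻]/[HOCl] = 10^(pH − pKa) = 10^(8.13 − 7.47) = 4.571; fraction as HOCl = 1/(1 + 4.571) = 0.1795.
Free chlorine required for 2.96 ppm HOCl: 2.96 / 0.1795 = 16.49 ppm.
FC to add: 16.49 − 0.4 = 16.09 mg/L as Cl₂.
Cl₂ equivalent: 16.09 mg/L × 2,120,000 L = 34,110 g.
Product at 75.1% available Cl: 34,110 / 0.751 = 45,420 g.

45.4 kg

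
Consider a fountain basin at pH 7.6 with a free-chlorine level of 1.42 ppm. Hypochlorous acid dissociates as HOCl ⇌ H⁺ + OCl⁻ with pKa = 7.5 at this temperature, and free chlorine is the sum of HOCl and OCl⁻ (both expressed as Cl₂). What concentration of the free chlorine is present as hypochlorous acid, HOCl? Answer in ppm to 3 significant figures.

[OCl⁻]/[HOCl] = 10^(pH − pKa) = 10^(7.6 − 7.5) = 10^0.10 = 1.259.
Fraction as HOCl = 1 / (1 + 1.259) = 0.4427.
HOCl = 0.4427 × 1.42 ppm = 0.6286 ppm.

0.629 ppm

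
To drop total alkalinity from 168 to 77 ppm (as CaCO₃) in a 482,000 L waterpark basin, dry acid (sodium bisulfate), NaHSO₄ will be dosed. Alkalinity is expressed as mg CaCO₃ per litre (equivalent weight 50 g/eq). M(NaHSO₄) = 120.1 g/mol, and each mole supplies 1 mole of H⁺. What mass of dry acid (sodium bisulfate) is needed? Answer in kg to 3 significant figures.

Alkalinity to neutralize: (168 − 77) = 91 mg/L as CaCO₃ × 482,000 L = 43,860 g as CaCO₃.
Equivalents of H⁺ required: 43,860 ÷ 50 g/eq = 877.2 eq = 877.2 mol NaHSO₄.
Mass of NaHSO₄: 877.2 × 120.1 = 105,400 g.

105 kg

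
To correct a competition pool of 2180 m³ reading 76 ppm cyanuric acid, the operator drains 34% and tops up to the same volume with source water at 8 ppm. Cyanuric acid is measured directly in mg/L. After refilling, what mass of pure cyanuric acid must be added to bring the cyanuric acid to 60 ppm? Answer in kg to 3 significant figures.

15.5 kg

Volume: 2180 m³ = 2,180,000 L.
After draining 34% and refilling: 76 × 0.66 + 8 × 0.34 = 52.88 ppm.
Deficit to target: 60 − 52.88 = 7.12 mg/L.
Mass: 7.12 mg/L × 2,180,000 L = 15,520 g cyanuric acid.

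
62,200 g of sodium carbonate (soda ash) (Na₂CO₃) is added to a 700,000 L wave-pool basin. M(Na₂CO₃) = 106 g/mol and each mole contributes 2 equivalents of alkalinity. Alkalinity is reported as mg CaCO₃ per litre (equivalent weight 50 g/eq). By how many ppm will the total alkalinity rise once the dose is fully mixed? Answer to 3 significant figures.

83.8 ppm

Moles of Na₂CO₃: 62,200 g ÷ 106 g/mol = 586.8 mol → 1174 eq of alkalinity.
As CaCO₃: 1174 eq × 50 g/eq = 58,680 g.
Rise: 58,680 g / 700,000 L × 1000 = 83.83 mg/L.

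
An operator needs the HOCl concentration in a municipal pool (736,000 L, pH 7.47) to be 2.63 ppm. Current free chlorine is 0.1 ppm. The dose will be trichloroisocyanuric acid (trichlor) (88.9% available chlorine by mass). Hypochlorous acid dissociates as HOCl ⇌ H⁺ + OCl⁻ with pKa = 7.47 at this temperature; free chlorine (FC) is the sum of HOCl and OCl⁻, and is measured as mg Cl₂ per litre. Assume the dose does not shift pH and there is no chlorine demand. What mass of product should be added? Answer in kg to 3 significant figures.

4.27 kg

[OCl⁻]/[HOCl] = 10^(pH − pKa) = 10^(7.47 − 7.47) = 1; fraction as HOCl = 1/(1 + 1) = 0.5.
Free chlorine required for 2.63 ppm HOCl: 2.63 / 0.5 = 5.26 ppm.
FC to add: 5.26 − 0.1 = 5.16 mg/L as Cl₂.
Cl₂ equivalent: 5.16 mg/L × 736,000 L = 3798 g.
Product at 88.9% available Cl: 3798 / 0.889 = 4272 g.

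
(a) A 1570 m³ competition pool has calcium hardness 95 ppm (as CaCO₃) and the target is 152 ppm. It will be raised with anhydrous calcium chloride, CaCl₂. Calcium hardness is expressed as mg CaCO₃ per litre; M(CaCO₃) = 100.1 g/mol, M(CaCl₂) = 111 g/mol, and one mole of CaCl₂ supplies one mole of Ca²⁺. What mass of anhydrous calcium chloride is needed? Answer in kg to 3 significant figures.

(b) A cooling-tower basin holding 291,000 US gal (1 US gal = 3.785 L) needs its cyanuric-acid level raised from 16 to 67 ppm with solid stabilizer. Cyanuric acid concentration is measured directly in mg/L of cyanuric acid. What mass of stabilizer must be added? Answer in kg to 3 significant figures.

(a) Volume: 1570 m³ = 1,570,000 L.
(a) Hardness to add: (152 − 95) = 57 mg/L as CaCO₃ × 1,570,000 L = 89,490 g as CaCO₃.
(a) Moles of Ca²⁺ (1 mol Ca²⁺ ≡ 1 mol CaCO₃): 89,490 / 100.1 g/mol = 894 mol.
(a) Mass of CaCl₂: 894 × 111 = 99,230 g.

(b) Volume: 291,000 US gal × 3.785 L/gal = 1,101,435 L.
(b) CYA to add: (67 − 16) = 51 mg/L × 1,101,435 L = 56,170 g cyanuric acid.

(a) 99.2 kg; (b) 56.2 kg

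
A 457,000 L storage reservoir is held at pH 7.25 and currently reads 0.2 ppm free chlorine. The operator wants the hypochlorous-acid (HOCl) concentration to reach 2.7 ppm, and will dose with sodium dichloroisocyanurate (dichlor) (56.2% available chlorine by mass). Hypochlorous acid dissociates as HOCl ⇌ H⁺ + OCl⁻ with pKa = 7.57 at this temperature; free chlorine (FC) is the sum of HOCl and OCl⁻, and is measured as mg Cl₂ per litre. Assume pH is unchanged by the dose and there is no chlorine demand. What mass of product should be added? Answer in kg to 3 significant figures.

3.08 kg

[OCl⁻]/[HOCl] = 10^(pH − pKa) = 10^(7.25 − 7.57) = 0.4786; fraction as HOCl = 1/(1 + 0.4786) = 0.6763.
Free chlorine required for 2.7 ppm HOCl: 2.7 / 0.6763 = 3.992 ppm.
FC to add: 3.992 − 0.2 = 3.792 mg/L as Cl₂.
Cl₂ equivalent: 3.792 mg/L × 457,000 L = 1733 g.
Product at 56.2% available Cl: 1733 / 0.562 = 3084 g.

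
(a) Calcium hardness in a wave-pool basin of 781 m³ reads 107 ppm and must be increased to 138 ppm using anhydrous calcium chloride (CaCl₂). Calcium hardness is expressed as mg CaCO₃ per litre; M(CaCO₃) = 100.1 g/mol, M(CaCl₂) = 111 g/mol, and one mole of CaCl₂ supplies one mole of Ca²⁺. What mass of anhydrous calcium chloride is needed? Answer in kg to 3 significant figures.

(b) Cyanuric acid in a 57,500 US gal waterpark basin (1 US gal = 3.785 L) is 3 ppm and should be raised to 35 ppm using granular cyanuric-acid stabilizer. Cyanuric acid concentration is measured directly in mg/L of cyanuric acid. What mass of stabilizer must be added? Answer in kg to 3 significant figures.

(a) 26.8 kg; (b) 6.96 kg

(a) Volume: 781 m³ = 781,000 L.
(a) Hardness to add: (138 − 107) = 31 mg/L as CaCO₃ × 781,000 L = 24,210 g as CaCO₃.
(a) Moles of Ca²⁺ (1 mol Ca²⁺ ≡ 1 mol CaCO₃): 24,210 / 100.1 g/mol = 241.9 mol.
(a) Mass of CaCl₂: 241.9 × 111 = 26,850 g.

(b) Volume: 57,500 US gal × 3.785 L/gal = 217,638 L.
(b) CYA to add: (35 − 3) = 32 mg/L × 217,638 L = 6964 g cyanuric acid.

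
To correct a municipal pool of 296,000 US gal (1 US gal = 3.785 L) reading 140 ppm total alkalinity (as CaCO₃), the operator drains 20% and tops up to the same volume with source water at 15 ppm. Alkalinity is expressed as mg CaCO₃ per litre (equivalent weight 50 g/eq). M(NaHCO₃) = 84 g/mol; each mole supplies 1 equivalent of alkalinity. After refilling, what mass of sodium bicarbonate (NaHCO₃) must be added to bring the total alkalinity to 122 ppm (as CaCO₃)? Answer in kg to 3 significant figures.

Volume: 296,000 US gal × 3.785 L/gal = 1,120,360 L.
After draining 20% and refilling: 140 × 0.80 + 15 × 0.20 = 115 ppm.
Deficit to target: 122 − 115 = 7 mg/L.
As CaCO₃: 7 mg/L × 1,120,360 L = 7843 g; ÷ 50 g/eq ÷ 1 = 156.9 mol NaHCO₃.
Mass: 156.9 × 84 = 13,180 g.

13.2 kg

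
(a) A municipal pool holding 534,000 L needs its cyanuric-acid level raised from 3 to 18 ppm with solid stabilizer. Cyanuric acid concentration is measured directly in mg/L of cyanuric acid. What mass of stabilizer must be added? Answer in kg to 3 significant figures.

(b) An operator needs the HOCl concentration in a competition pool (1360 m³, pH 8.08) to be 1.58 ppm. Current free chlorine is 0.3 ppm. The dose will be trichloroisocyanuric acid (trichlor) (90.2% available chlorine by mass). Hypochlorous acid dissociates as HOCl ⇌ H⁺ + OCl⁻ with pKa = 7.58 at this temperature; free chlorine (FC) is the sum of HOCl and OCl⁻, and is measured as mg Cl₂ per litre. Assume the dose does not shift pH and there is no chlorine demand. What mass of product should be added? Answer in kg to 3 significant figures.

(a) CYA to add: (18 − 3) = 15 mg/L × 534,000 L = 8010 g cyanuric acid.

(b) Volume: 1360 m³ = 1,360,000 L.
(b) [OCl⁻]/[HOCl] = 10^(pH − pKa) = 10^(8.08 − 7.58) = 3.162; fraction as HOCl = 1/(1 + 3.162) = 0.2403.
(b) Free chlorine required for 1.58 ppm HOCl: 1.58 / 0.2403 = 6.576 ppm.
(b) FC to add: 6.576 − 0.3 = 6.276 mg/L as Cl₂.
(b) Cl₂ equivalent: 6.276 mg/L × 1,360,000 L = 8536 g.
(b) Product at 90.2% available Cl: 8536 / 0.902 = 9463 g.

(a) 8.01 kg; (b) 9.46 kg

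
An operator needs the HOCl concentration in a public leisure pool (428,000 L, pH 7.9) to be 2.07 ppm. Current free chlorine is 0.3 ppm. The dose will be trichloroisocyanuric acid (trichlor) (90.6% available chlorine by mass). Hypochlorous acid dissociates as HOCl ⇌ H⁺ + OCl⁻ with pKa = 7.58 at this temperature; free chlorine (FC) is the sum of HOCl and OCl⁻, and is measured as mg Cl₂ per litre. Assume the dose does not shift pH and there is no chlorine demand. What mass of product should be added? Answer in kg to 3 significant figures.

2.88 kg

[OCl⁻]/[HOCl] = 10^(pH − pKa) = 10^(7.9 − 7.58) = 2.089; fraction as HOCl = 1/(1 + 2.089) = 0.3237.
Free chlorine required for 2.07 ppm HOCl: 2.07 / 0.3237 = 6.395 ppm.
FC to add: 6.395 − 0.3 = 6.095 mg/L as Cl₂.
Cl₂ equivalent: 6.095 mg/L × 428,000 L = 2609 g.
Product at 90.6% available Cl: 2609 / 0.906 = 2879 g.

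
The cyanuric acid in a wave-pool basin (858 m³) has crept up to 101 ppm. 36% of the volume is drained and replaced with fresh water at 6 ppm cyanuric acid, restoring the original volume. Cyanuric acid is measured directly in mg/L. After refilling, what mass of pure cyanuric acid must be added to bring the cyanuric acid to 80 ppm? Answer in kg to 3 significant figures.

11.3 kg

Volume: 858 m³ = 858,000 L.
After draining 36% and refilling: 101 × 0.64 + 6 × 0.36 = 66.8 ppm.
Deficit to target: 80 − 66.8 = 13.2 mg/L.
Mass: 13.2 mg/L × 858,000 L = 11,330 g cyanuric acid.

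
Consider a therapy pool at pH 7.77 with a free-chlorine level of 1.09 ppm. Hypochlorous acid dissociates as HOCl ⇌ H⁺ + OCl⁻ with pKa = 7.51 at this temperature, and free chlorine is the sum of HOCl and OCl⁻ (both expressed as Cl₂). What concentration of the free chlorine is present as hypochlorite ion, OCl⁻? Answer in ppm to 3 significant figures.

0.703 ppm

[OCl⁻]/[HOCl] = 10^(pH − pKa) = 10^(7.77 − 7.51) = 10^0.26 = 1.82.
Fraction as HOCl = 1 / (1 + 1.82) = 0.3546.
OCl⁻ = (1 − 0.3546) × 1.09 ppm = 0.7034 ppm.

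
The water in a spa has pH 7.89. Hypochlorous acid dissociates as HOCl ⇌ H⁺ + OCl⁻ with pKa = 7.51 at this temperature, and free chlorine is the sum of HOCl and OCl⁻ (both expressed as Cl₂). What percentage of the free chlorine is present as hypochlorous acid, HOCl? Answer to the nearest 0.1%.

29.4%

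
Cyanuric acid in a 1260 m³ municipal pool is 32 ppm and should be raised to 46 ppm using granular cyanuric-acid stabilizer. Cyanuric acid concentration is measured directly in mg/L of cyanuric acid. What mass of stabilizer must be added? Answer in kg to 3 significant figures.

17.6 kg

Volume: 1260 m³ = 1,260,000 L.
CYA to add: (46 − 32) = 14 mg/L × 1,260,000 L = 17,640 g cyanuric acid.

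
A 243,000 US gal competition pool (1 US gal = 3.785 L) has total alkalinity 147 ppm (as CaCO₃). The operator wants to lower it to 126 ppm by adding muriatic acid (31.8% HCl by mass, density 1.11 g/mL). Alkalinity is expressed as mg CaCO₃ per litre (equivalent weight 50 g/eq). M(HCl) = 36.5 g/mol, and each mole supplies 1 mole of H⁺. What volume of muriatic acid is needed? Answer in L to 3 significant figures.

Volume: 243,000 US gal × 3.785 L/gal = 919,755 L.
Alkalinity to neutralize: (147 − 126) = 21 mg/L as CaCO₃ × 919,755 L = 19,310 g as CaCO₃.
Equivalents of H⁺ required: 19,310 ÷ 50 g/eq = 386.3 eq = 386.3 mol HCl.
Mass of HCl: 386.3 × 36.5 = 14,100 g.
Mass of 31.8% solution: 14,100 / 0.318 = 44,340 g.
Volume: 44,340 g ÷ 1.11 g/mL = 39,950 mL.

39.9 L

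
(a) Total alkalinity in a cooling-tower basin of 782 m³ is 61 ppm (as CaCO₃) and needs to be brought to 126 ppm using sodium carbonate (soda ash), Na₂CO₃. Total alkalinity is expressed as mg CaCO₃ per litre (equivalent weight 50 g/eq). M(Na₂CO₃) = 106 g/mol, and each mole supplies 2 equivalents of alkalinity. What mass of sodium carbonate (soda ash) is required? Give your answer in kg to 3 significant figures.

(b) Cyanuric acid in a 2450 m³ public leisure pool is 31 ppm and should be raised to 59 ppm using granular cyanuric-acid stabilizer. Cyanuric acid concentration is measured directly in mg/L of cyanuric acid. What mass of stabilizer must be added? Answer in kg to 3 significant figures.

(a) 53.9 kg; (b) 68.6 kg

(a) Volume: 782 m³ = 782,000 L.
(a) Alkalinity to add: (126 − 61) = 65 mg/L as CaCO₃ × 782,000 L = 50,830 g as CaCO₃.
(a) Equivalents: 50,830 g ÷ 50 g/eq = 1017 eq.
(a) Each mole of Na₂CO₃ supplies 2 eq, so 1017 / 2 = 508.3 mol.
(a) Mass: 508.3 mol × 106 g/mol = 53,880 g.

(b) Volume: 2450 m³ = 2,450,000 L.
(b) CYA to add: (59 − 31) = 28 mg/L × 2,450,000 L = 68,600 g cyanuric acid.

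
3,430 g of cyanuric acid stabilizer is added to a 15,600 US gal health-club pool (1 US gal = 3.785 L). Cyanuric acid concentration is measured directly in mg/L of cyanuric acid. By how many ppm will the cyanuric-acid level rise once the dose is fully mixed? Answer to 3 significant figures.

58.1 ppm

Volume: 15,600 US gal × 3.785 L/gal = 59,046 L.
Rise: 3,430 g / 59,046 L × 1000 = 58.09 mg/L.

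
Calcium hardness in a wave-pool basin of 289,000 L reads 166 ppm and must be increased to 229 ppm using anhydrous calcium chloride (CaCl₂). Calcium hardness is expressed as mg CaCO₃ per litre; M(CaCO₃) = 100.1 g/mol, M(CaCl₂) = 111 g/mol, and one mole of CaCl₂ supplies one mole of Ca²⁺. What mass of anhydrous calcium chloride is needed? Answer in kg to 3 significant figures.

Hardness to add: (229 − 166) = 63 mg/L as CaCO₃ × 289,000 L = 18,210 g as CaCO₃.
Moles of Ca²⁺ (1 mol Ca²⁺ ≡ 1 mol CaCO₃): 18,210 / 100.1 g/mol = 181.9 mol.
Mass of CaCl₂: 181.9 × 111 = 20,190 g.

20.2 kg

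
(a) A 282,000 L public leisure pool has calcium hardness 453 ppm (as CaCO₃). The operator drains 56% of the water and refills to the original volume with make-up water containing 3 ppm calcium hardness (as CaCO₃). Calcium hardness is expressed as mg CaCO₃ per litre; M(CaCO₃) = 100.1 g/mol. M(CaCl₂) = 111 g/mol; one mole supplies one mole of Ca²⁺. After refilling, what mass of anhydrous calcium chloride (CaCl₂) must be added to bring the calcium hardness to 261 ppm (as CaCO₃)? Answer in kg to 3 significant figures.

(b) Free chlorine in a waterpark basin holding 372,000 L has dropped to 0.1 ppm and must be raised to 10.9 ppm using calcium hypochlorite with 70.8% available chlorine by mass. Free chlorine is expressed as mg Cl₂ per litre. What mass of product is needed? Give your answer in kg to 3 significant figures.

(a) 18.8 kg; (b) 5.67 kg

(a) After draining 56% and refilling: 453 × 0.44 + 3 × 0.56 = 201 ppm.
(a) Deficit to target: 261 − 201 = 60 mg/L.
(a) As CaCO₃: 60 mg/L × 282,000 L = 16,920 g; ÷ 100.1 = 169 mol Ca²⁺.
(a) Mass: 169 × 111 = 18,760 g.

(b) Chlorine deficit: 10.9 − 0.1 = 10.8 ppm = 10.8 mg/L as Cl₂.
(b) Cl₂ equivalent needed: 10.8 mg/L × 372,000 L = 4,018,000 mg = 4018 g.
(b) Product at 70.8% available chlorine: 4018 / 0.708 = 5675 g.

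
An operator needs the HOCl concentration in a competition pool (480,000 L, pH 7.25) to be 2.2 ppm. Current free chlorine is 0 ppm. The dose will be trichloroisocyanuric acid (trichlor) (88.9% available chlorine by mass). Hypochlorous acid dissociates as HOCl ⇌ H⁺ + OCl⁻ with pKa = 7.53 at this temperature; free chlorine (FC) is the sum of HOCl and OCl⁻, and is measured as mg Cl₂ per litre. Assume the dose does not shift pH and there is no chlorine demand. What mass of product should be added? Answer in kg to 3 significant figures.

[OCl⁻]/[HOCl] = 10^(pH − pKa) = 10^(7.25 − 7.53) = 0.5248; fraction as HOCl = 1/(1 + 0.5248) = 0.6558.
Free chlorine required for 2.2 ppm HOCl: 2.2 / 0.6558 = 3.355 ppm.
FC to add: 3.355 − 0 = 3.355 mg/L as Cl₂.
Cl₂ equivalent: 3.355 mg/L × 480,000 L = 1610 g.
Product at 88.9% available Cl: 1610 / 0.889 = 1811 g.

1.81 kg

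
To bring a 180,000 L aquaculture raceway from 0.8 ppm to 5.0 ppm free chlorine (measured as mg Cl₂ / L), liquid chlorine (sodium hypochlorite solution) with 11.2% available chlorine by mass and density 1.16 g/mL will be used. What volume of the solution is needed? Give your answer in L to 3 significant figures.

5.82 L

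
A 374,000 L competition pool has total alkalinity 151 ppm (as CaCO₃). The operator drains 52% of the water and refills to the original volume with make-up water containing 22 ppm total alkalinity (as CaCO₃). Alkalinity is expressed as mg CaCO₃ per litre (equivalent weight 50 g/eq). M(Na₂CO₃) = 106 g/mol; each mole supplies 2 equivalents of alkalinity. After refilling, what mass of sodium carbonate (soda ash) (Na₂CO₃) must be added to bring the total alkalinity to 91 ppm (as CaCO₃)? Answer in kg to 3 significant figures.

After draining 52% and refilling: 151 × 0.48 + 22 × 0.52 = 83.92 ppm.
Deficit to target: 91 − 83.92 = 7.08 mg/L.
As CaCO₃: 7.08 mg/L × 374,000 L = 2648 g; ÷ 50 g/eq ÷ 2 = 26.48 mol Na₂CO₃.
Mass: 26.48 × 106 = 2807 g.

2.81 kg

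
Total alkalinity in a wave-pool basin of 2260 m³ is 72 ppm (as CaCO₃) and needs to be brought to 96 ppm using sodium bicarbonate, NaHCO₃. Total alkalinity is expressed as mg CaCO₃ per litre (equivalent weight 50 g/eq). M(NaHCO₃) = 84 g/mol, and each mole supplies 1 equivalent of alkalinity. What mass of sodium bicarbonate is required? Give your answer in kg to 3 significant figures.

Volume: 2260 m³ = 2,260,000 L.
Alkalinity to add: (96 − 72) = 24 mg/L as CaCO₃ × 2,260,000 L = 54,240 g as CaCO₃.
Equivalents: 54,240 g ÷ 50 g/eq = 1085 eq.
NaHCO₃ supplies 1 eq per mole → 1085 mol.
Mass: 1085 mol × 84 g/mol = 91,120 g.

91.1 kg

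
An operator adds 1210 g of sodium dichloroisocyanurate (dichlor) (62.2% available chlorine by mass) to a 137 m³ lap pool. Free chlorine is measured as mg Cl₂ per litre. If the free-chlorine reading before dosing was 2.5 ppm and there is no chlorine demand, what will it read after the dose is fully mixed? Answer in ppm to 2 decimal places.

Volume: 137 m³ = 137,000 L.
Available chlorine delivered: 1210 g × 0.622 = 752.6 g as Cl₂.
Concentration rise: 752.6 g / 137,000 L = 5.494 mg/L = 5.49 ppm.
Final FC: 2.5 + 5.49 = 7.99 ppm.

7.99 ppm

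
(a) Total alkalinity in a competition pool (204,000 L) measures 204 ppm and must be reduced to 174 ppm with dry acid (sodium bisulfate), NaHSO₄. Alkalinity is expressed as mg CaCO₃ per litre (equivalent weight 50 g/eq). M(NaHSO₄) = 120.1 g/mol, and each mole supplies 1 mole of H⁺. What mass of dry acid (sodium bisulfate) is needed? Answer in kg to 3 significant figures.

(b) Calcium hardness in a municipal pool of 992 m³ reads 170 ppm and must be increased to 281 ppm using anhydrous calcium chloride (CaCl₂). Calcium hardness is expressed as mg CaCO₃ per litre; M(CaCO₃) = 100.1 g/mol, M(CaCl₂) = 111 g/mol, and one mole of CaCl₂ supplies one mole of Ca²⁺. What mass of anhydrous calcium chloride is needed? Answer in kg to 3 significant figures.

(a) Alkalinity to neutralize: (204 − 174) = 30 mg/L as CaCO₃ × 204,000 L = 6120 g as CaCO₃.
(a) Equivalents of H⁺ required: 6120 ÷ 50 g/eq = 122.4 eq = 122.4 mol NaHSO₄.
(a) Mass of NaHSO₄: 122.4 × 120.1 = 14,700 g.

(b) Volume: 992 m³ = 992,000 L.
(b) Hardness to add: (281 − 170) = 111 mg/L as CaCO₃ × 992,000 L = 110,100 g as CaCO₃.
(b) Moles of Ca²⁺ (1 mol Ca²⁺ ≡ 1 mol CaCO₃): 110,100 / 100.1 g/mol = 1100 mol.
(b) Mass of CaCl₂: 1100 × 111 = 122,100 g.

(a) 14.7 kg; (b) 122 kg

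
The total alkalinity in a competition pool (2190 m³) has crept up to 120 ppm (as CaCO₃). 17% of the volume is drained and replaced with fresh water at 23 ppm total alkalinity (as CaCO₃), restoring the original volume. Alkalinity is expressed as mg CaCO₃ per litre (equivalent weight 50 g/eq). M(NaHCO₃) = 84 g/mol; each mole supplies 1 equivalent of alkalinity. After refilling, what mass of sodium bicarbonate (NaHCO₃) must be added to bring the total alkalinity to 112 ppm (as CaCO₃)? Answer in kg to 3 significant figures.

Volume: 2190 m³ = 2,190,000 L.
After draining 17% and refilling: 120 × 0.83 + 23 × 0.17 = 103.51 ppm.
Deficit to target: 112 − 103.51 = 8.49 mg/L.
As CaCO₃: 8.49 mg/L × 2,190,000 L = 18,590 g; ÷ 50 g/eq ÷ 1 = 371.9 mol NaHCO₃.
Mass: 371.9 × 84 = 31,240 g.

31.2 kg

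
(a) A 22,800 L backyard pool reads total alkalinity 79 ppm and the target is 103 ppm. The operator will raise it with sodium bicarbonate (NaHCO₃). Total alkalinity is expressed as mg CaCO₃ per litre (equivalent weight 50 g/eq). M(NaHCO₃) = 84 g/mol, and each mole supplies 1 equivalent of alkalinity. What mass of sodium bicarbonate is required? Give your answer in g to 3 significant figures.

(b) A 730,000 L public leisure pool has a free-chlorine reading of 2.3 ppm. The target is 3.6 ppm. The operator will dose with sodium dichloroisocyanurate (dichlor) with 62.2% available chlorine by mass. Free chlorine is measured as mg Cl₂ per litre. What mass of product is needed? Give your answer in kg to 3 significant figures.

(a) 919 g; (b) 1.53 kg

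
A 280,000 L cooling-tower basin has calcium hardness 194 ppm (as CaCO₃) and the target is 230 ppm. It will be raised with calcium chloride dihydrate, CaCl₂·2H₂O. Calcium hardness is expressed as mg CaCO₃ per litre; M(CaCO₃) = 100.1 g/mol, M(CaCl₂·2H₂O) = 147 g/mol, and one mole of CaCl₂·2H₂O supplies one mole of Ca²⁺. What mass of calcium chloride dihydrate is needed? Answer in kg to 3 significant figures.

14.8 kg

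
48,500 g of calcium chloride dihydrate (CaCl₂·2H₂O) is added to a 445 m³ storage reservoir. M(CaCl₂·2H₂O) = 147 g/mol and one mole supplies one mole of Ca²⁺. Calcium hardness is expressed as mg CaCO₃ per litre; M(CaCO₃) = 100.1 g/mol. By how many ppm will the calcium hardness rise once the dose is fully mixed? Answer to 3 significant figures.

Volume: 445 m³ = 445,000 L.
Moles of Ca²⁺: 48,500 g ÷ 147 g/mol = 329.9 mol.
As CaCO₃: 329.9 mol × 100.1 g/mol = 33,030 g.
Rise: 33,030 g / 445,000 L × 1000 = 74.22 mg/L.

74.2 ppm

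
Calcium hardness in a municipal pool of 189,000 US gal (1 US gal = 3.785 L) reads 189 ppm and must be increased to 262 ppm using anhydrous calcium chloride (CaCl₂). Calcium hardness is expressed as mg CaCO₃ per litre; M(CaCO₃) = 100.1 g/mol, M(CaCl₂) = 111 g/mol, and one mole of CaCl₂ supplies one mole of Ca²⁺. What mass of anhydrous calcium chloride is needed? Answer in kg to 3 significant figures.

57.9 kg

Volume: 189,000 US gal × 3.785 L/gal = 715,365 L.
Hardness to add: (262 − 189) = 73 mg/L as CaCO₃ × 715,365 L = 52,220 g as CaCO₃.
Moles of Ca²⁺ (1 mol Ca²⁺ ≡ 1 mol CaCO₃): 52,220 / 100.1 g/mol = 521.7 mol.
Mass of CaCl₂: 521.7 × 111 = 57,910 g.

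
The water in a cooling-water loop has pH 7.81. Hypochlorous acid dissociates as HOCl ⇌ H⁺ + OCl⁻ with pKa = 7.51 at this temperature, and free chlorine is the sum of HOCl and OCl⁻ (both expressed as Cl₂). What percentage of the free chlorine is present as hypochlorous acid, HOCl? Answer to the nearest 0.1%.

33.4%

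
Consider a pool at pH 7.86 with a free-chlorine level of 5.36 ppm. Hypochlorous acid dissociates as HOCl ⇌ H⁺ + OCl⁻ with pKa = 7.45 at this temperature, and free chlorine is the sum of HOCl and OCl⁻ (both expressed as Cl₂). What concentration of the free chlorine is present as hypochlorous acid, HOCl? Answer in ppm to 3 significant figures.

1.50 ppm

[OCl⁻]/[HOCl] = 10^(pH − pKa) = 10^(7.86 − 7.45) = 10^0.41 = 2.57.
Fraction as HOCl = 1 / (1 + 2.57) = 0.2801.
HOCl = 0.2801 × 5.36 ppm = 1.501 ppm.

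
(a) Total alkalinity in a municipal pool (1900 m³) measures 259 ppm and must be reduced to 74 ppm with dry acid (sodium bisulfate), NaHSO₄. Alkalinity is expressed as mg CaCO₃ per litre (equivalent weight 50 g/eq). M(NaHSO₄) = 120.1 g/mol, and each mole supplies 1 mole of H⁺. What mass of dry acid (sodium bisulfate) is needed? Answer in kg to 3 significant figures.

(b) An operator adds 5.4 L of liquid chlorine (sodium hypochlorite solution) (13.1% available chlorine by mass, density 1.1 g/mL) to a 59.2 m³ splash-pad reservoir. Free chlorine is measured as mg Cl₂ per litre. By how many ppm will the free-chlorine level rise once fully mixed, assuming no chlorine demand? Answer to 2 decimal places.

(a) 844 kg; (b) 13.14 ppm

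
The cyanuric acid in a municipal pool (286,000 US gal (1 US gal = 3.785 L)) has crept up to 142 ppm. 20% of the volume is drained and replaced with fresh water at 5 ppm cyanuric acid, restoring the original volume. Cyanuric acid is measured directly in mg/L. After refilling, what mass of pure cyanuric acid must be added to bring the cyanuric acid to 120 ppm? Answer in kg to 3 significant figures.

5.85 kg

Volume: 286,000 US gal × 3.785 L/gal = 1,082,510 L.
After draining 20% and refilling: 142 × 0.80 + 5 × 0.20 = 114.6 ppm.
Deficit to target: 120 − 114.6 = 5.4 mg/L.
Mass: 5.4 mg/L × 1,082,510 L = 5846 g cyanuric acid.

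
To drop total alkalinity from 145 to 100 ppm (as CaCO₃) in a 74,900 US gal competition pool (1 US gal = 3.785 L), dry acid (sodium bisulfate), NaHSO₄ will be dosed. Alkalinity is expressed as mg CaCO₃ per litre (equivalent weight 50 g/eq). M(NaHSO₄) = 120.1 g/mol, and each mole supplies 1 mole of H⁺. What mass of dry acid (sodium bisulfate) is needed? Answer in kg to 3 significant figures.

30.6 kg

Volume: 74,900 US gal × 3.785 L/gal = 283,496 L.
Alkalinity to neutralize: (145 − 100) = 45 mg/L as CaCO₃ × 283,496 L = 12,760 g as CaCO₃.
Equivalents of H⁺ required: 12,760 ÷ 50 g/eq = 255.1 eq = 255.1 mol NaHSO₄.
Mass of NaHSO₄: 255.1 × 120.1 = 30,640 g.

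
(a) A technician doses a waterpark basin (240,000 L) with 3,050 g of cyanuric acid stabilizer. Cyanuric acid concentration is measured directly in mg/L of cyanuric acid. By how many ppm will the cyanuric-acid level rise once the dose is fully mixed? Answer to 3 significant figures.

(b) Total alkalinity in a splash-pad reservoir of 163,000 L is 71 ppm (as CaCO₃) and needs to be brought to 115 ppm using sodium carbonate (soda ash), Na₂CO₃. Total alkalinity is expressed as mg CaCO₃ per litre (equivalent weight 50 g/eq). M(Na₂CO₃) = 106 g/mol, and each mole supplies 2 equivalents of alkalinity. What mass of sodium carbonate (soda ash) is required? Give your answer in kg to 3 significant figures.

(a) 12.7 ppm; (b) 7.60 kg

(a) Rise: 3,050 g / 240,000 L × 1000 = 12.71 mg/L.

(b) Alkalinity to add: (115 − 71) = 44 mg/L as CaCO₃ × 163,000 L = 7172 g as CaCO₃.
(b) Equivalents: 7172 g ÷ 50 g/eq = 143.4 eq.
(b) Each mole of Na₂CO₃ supplies 2 eq, so 143.4 / 2 = 71.72 mol.
(b) Mass: 71.72 mol × 106 g/mol = 7602 g.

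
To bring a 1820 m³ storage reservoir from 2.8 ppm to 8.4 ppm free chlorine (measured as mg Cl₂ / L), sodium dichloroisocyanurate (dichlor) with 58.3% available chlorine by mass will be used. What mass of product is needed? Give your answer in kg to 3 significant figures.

Volume: 1820 m³ = 1,820,000 L.
Chlorine deficit: 8.4 − 2.8 = 5.6 ppm = 5.6 mg/L as Cl₂.
Cl₂ equivalent needed: 5.6 mg/L × 1,820,000 L = 10,190,000 mg = 10,190 g.
Product at 58.3% available chlorine: 10,190 / 0.583 = 17,480 g.

17.5 kg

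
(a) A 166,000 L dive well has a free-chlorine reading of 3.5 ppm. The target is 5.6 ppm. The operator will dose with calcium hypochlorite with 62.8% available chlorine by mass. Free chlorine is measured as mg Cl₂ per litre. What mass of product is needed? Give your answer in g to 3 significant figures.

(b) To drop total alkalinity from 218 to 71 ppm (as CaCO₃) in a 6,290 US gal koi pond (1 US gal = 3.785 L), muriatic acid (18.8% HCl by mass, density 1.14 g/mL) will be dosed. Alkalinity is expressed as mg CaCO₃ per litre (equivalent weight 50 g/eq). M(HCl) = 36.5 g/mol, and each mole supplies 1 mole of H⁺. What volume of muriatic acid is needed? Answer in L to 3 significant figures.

(a) Chlorine deficit: 5.6 − 3.5 = 2.1 ppm = 2.1 mg/L as Cl₂.
(a) Cl₂ equivalent needed: 2.1 mg/L × 166,000 L = 348,600 mg = 348.6 g.
(a) Product at 62.8% available chlorine: 348.6 / 0.628 = 555.1 g.

(b) Volume: 6,290 US gal × 3.785 L/gal = 23,808 L.
(b) Alkalinity to neutralize: (218 − 71) = 147 mg/L as CaCO₃ × 23,808 L = 3500 g as CaCO₃.
(b) Equivalents of H⁺ required: 3500 ÷ 50 g/eq = 69.99 eq = 69.99 mol HCl.
(b) Mass of HCl: 69.99 × 36.5 = 2555 g.
(b) Mass of 18.8% solution: 2555 / 0.188 = 13,590 g.
(b) Volume: 13,590 g ÷ 1.14 g/mL = 11,920 mL.

(a) 555 g; (b) 11.9 L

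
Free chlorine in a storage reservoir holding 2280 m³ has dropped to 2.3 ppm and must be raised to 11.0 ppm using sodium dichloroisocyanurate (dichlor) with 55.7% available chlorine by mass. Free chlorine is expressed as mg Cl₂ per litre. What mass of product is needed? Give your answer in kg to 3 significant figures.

Volume: 2280 m³ = 2,280,000 L.
Chlorine deficit: 11.0 − 2.3 = 8.7 ppm = 8.7 mg/L as Cl₂.
Cl₂ equivalent needed: 8.7 mg/L × 2,280,000 L = 19,840,000 mg = 19,840 g.
Product at 55.7% available chlorine: 19,840 / 0.557 = 35,610 g.

35.6 kg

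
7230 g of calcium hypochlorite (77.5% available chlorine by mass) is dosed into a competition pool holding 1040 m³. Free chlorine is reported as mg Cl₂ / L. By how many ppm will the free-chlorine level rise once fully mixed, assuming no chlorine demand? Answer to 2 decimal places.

Volume: 1040 m³ = 1,040,000 L.
Available chlorine delivered: 7230 g × 0.775 = 5603 g as Cl₂.
Concentration rise: 5603 g / 1,040,000 L = 5.388 mg/L = 5.39 ppm.

5.39 ppm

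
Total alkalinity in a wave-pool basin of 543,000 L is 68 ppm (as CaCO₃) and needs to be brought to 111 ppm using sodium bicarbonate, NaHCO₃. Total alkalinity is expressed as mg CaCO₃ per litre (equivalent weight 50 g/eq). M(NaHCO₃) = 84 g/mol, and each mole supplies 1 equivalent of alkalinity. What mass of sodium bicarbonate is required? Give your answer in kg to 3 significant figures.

39.2 kg

Alkalinity to add: (111 − 68) = 43 mg/L as CaCO₃ × 543,000 L = 23,350 g as CaCO₃.
Equivalents: 23,350 g ÷ 50 g/eq = 467 eq.
NaHCO₃ supplies 1 eq per mole → 467 mol.
Mass: 467 mol × 84 g/mol = 39,230 g.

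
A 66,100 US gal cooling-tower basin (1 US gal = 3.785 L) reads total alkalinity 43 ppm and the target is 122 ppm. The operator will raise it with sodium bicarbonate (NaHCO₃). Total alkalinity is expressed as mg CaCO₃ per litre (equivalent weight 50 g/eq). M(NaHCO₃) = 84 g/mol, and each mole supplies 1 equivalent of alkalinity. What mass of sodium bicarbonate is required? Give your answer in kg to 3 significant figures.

33.2 kg

Volume: 66,100 US gal × 3.785 L/gal = 250,188 L.
Alkalinity to add: (122 − 43) = 79 mg/L as CaCO₃ × 250,188 L = 19,760 g as CaCO₃.
Equivalents: 19,760 g ÷ 50 g/eq = 395.3 eq.
NaHCO₃ supplies 1 eq per mole → 395.3 mol.
Mass: 395.3 mol × 84 g/mol = 33,210 g.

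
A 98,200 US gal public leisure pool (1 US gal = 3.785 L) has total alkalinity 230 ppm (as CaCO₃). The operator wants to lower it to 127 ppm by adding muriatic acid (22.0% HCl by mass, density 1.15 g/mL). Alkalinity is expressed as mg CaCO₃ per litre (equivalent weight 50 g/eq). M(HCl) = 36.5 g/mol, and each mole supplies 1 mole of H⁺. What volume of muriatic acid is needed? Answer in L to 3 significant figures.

110 L

Volume: 98,200 US gal × 3.785 L/gal = 371,687 L.
Alkalinity to neutralize: (230 − 127) = 103 mg/L as CaCO₃ × 371,687 L = 38,280 g as CaCO₃.
Equivalents of H⁺ required: 38,280 ÷ 50 g/eq = 765.7 eq = 765.7 mol HCl.
Mass of HCl: 765.7 × 36.5 = 27,950 g.
Mass of 22.0% solution: 27,950 / 0.22 = 127,000 g.
Volume: 127,000 g ÷ 1.15 g/mL = 110,500 mL.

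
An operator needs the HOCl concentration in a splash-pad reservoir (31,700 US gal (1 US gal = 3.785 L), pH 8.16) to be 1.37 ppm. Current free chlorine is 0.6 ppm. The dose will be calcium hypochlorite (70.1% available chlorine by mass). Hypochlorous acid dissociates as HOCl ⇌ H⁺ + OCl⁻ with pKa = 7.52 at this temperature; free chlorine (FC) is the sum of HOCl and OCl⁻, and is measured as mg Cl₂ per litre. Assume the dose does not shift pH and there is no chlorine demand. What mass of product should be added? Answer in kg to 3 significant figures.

1.16 kg

Volume: 31,700 US gal × 3.785 L/gal = 119,984 L.
[OCl⁻]/[HOCl] = 10^(pH − pKa) = 10^(8.16 − 7.52) = 4.365; fraction as HOCl = 1/(1 + 4.365) = 0.1864.
Free chlorine required for 1.37 ppm HOCl: 1.37 / 0.1864 = 7.35 ppm.
FC to add: 7.35 − 0.6 = 6.75 mg/L as Cl₂.
Cl₂ equivalent: 6.75 mg/L × 119,984 L = 809.9 g.
Product at 70.1% available Cl: 809.9 / 0.701 = 1155 g.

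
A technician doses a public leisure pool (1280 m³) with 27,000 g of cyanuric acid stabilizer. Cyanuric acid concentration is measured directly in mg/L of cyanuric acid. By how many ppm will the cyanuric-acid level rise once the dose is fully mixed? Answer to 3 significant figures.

Volume: 1280 m³ = 1,280,000 L.
Rise: 27,000 g / 1,280,000 L × 1000 = 21.09 mg/L.

21.1 ppm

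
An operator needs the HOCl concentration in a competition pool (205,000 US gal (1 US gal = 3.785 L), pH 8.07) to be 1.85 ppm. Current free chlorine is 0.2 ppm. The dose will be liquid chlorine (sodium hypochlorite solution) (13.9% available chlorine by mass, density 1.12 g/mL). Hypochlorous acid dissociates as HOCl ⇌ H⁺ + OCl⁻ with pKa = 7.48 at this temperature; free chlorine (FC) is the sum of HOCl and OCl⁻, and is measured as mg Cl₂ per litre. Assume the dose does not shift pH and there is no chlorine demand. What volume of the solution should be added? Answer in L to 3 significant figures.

Volume: 205,000 US gal × 3.785 L/gal = 775,925 L.
[OCl⁻]/[HOCl] = 10^(pH − pKa) = 10^(8.07 − 7.48) = 3.89; fraction as HOCl = 1/(1 + 3.89) = 0.2045.
Free chlorine required for 1.85 ppm HOCl: 1.85 / 0.2045 = 9.047 ppm.
FC to add: 9.047 − 0.2 = 8.847 mg/L as Cl₂.
Cl₂ equivalent: 8.847 mg/L × 775,925 L = 6865 g.
Product at 13.9% available Cl: 6865 / 0.139 = 49,390 g.
Volume: 49,390 g ÷ 1.12 g/mL = 44,100 mL.

44.1 L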